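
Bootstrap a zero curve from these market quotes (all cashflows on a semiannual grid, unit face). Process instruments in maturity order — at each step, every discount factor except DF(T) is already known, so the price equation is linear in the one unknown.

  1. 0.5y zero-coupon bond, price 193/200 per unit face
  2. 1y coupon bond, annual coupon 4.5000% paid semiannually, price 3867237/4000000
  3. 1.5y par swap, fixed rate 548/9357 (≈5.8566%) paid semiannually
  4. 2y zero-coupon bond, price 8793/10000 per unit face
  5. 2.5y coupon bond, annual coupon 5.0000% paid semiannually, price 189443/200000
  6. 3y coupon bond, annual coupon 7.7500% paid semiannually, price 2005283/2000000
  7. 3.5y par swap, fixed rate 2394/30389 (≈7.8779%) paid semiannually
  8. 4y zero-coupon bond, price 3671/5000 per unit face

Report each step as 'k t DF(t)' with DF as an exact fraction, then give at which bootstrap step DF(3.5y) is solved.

1 1/2 193/200
2 1 9243/10000
3 3/2 4589/5000
4 2 8793/10000
5 5/2 4171/5000
6 3 3983/5000
7 7/2 3803/5000
8 4 3671/5000
DF(3.5y) is solved at step 7

step 1 [0.5y] zero: DF = P = 193/200 ≈ 0.965000
step 2 [1y] bond c/2=9/400: DF=(3867237/4000000 − 9/400·(0.965000))/(1+9/400) = 9243/10000 ≈ 0.924300
step 3 [1.5y] swap r/2=274/9357: DF=(1 − 274/9357·(0.965000+0.924300))/(1+274/9357) = 4589/5000 ≈ 0.917800
step 4 [2y] zero: DF = P = 8793/10000 ≈ 0.879300
step 5 [2.5y] bond c/2=1/40: DF=(189443/200000 − 1/40·(0.965000+0.924300+0.917800+0.879300))/(1+1/40) = 4171/5000 ≈ 0.834200
step 6 [3y] bond c/2=31/800: DF=(2005283/2000000 − 31/800·(0.965000+0.924300+0.917800+0.879300+0.834200))/(1+31/800) = 3983/5000 ≈ 0.796600
step 7 [3.5y] swap r/2=1197/30389: DF=(1 − 1197/30389·(0.965000+0.924300+0.917800+0.879300+0.834200+0.796600))/(1+1197/30389) = 3803/5000 ≈ 0.760600
step 8 [4y] zero: DF = P = 3671/5000 ≈ 0.734200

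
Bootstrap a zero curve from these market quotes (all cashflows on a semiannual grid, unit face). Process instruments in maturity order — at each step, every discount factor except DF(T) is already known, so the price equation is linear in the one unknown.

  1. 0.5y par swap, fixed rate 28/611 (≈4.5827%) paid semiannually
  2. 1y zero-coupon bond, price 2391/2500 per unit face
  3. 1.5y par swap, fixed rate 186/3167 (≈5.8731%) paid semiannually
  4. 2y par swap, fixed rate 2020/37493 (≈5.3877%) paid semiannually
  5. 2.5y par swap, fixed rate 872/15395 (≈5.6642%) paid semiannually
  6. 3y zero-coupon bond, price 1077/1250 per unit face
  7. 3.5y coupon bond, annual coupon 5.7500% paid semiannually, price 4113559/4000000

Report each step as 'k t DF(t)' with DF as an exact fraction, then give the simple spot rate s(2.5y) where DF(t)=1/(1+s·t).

1 1/2 611/625
2 1 2391/2500
3 3/2 9163/10000
4 2 899/1000
5 5/2 2173/2500
6 3 1077/1250
7 7/2 1693/2000
s(2.5y) = (1/(2173/2500) − 1)/(5/2) = 654/10865 ≈ 6.0193%

step 1 [0.5y] swap r/2=14/611: DF=(1 − 14/611·(0))/(1+14/611) = 611/625 ≈ 0.977600
step 2 [1y] zero: DF = P = 2391/2500 ≈ 0.956400
step 3 [1.5y] swap r/2=93/3167: DF=(1 − 93/3167·(0.977600+0.956400))/(1+93/3167) = 9163/10000 ≈ 0.916300
step 4 [2y] swap r/2=1010/37493: DF=(1 − 1010/37493·(0.977600+0.956400+0.916300))/(1+1010/37493) = 899/1000 ≈ 0.899000
step 5 [2.5y] swap r/2=436/15395: DF=(1 − 436/15395·(0.977600+0.956400+0.916300+0.899000))/(1+436/15395) = 2173/2500 ≈ 0.869200
step 6 [3y] zero: DF = P = 1077/1250 ≈ 0.861600
step 7 [3.5y] bond c/2=23/800: DF=(4113559/4000000 − 23/800·(0.977600+0.956400+0.916300+0.899000+0.869200+0.861600))/(1+23/800) = 1693/2000 ≈ 0.846500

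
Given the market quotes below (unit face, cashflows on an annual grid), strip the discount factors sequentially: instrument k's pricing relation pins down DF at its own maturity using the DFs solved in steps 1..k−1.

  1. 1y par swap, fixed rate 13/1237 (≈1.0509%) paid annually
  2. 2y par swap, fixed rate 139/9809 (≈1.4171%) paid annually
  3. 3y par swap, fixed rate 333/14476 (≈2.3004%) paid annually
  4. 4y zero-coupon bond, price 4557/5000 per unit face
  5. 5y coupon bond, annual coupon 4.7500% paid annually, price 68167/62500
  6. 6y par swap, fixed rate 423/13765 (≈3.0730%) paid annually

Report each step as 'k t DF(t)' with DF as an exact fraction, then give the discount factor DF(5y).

step 1 [1y] swap r/1=13/1237: DF=(1 − 13/1237·(0))/(1+13/1237) = 1237/1250 ≈ 0.989600
step 2 [2y] swap r/1=139/9809: DF=(1 − 139/9809·(0.989600))/(1+139/9809) = 4861/5000 ≈ 0.972200
step 3 [3y] swap r/1=333/14476: DF=(1 − 333/14476·(0.989600+0.972200))/(1+333/14476) = 4667/5000 ≈ 0.933400
step 4 [4y] zero: DF = P = 4557/5000 ≈ 0.911400
step 5 [5y] bond c/1=19/400: DF=(68167/62500 − 19/400·(0.989600+0.972200+0.933400+0.911400))/(1+19/400) = 4343/5000 ≈ 0.868600
step 6 [6y] swap r/1=423/13765: DF=(1 − 423/13765·(0.989600+0.972200+0.933400+0.911400+0.868600))/(1+423/13765) = 2077/2500 ≈ 0.830800

1 1 1237/1250
2 2 4861/5000
3 3 4667/5000
4 4 4557/5000
5 5 4343/5000
6 6 2077/2500
DF(5y) = 4343/5000 ≈ 0.868600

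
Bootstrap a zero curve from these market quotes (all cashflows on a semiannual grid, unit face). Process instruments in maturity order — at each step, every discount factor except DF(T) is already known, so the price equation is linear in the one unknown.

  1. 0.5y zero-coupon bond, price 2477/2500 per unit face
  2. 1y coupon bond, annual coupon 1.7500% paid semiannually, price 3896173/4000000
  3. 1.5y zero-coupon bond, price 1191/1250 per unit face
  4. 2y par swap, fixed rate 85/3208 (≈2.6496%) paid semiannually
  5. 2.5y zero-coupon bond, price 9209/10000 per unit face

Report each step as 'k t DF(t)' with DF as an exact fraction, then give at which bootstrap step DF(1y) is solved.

step 1 [0.5y] zero: DF = P = 2477/2500 ≈ 0.990800
step 2 [1y] bond c/2=7/800: DF=(3896173/4000000 − 7/800·(0.990800))/(1+7/800) = 957/1000 ≈ 0.957000
step 3 [1.5y] zero: DF = P = 1191/1250 ≈ 0.952800
step 4 [2y] swap r/2=85/6416: DF=(1 − 85/6416·(0.990800+0.957000+0.952800))/(1+85/6416) = 949/1000 ≈ 0.949000
step 5 [2.5y] zero: DF = P = 9209/10000 ≈ 0.920900

1 1/2 2477/2500
2 1 957/1000
3 3/2 1191/1250
4 2 949/1000
5 5/2 9209/10000
DF(1y) is solved at step 2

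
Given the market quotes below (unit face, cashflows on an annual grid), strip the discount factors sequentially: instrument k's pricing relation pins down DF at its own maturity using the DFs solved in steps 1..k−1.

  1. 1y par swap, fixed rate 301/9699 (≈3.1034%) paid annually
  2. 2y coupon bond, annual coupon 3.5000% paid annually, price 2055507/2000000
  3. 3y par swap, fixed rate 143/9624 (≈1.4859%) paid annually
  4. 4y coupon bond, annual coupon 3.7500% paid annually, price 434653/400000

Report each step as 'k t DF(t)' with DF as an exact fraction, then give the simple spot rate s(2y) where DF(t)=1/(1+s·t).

step 1 [1y] swap r/1=301/9699: DF=(1 − 301/9699·(0))/(1+301/9699) = 9699/10000 ≈ 0.969900
step 2 [2y] bond c/1=7/200: DF=(2055507/2000000 − 7/200·(0.969900))/(1+7/200) = 4801/5000 ≈ 0.960200
step 3 [3y] swap r/1=143/9624: DF=(1 − 143/9624·(0.969900+0.960200))/(1+143/9624) = 9571/10000 ≈ 0.957100
step 4 [4y] bond c/1=3/80: DF=(434653/400000 − 3/80·(0.969900+0.960200+0.957100))/(1+3/80) = 943/1000 ≈ 0.943000

1 1 9699/10000
2 2 4801/5000
3 3 9571/10000
4 4 943/1000
s(2y) = (1/(4801/5000) − 1)/(2) = 199/9602 ≈ 2.0725%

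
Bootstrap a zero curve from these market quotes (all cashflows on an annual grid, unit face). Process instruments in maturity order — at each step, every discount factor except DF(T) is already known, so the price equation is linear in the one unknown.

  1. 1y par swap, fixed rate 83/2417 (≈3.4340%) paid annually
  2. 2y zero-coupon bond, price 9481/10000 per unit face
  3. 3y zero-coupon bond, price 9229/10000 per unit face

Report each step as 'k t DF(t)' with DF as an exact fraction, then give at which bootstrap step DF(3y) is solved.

step 1 [1y] swap r/1=83/2417: DF=(1 − 83/2417·(0))/(1+83/2417) = 2417/2500 ≈ 0.966800
step 2 [2y] zero: DF = P = 9481/10000 ≈ 0.948100
step 3 [3y] zero: DF = P = 9229/10000 ≈ 0.922900

1 1 2417/2500
2 2 9481/10000
3 3 9229/10000
DF(3y) is solved at step 3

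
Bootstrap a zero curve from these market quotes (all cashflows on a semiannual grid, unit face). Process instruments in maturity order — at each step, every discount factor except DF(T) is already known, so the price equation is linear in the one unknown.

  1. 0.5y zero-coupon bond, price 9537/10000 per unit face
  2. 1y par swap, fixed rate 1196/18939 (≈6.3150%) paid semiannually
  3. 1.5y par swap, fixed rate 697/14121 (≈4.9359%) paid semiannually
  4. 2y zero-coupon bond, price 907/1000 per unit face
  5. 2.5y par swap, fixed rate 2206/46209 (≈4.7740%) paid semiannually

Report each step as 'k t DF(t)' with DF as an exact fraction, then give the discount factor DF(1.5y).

step 1 [0.5y] zero: DF = P = 9537/10000 ≈ 0.953700
step 2 [1y] swap r/2=598/18939: DF=(1 − 598/18939·(0.953700))/(1+598/18939) = 4701/5000 ≈ 0.940200
step 3 [1.5y] swap r/2=697/28242: DF=(1 − 697/28242·(0.953700+0.940200))/(1+697/28242) = 9303/10000 ≈ 0.930300
step 4 [2y] zero: DF = P = 907/1000 ≈ 0.907000
step 5 [2.5y] swap r/2=1103/46209: DF=(1 − 1103/46209·(0.953700+0.940200+0.930300+0.907000))/(1+1103/46209) = 8897/10000 ≈ 0.889700

1 1/2 9537/10000
2 1 4701/5000
3 3/2 9303/10000
4 2 907/1000
5 5/2 8897/10000
DF(1.5y) = 9303/10000 ≈ 0.930300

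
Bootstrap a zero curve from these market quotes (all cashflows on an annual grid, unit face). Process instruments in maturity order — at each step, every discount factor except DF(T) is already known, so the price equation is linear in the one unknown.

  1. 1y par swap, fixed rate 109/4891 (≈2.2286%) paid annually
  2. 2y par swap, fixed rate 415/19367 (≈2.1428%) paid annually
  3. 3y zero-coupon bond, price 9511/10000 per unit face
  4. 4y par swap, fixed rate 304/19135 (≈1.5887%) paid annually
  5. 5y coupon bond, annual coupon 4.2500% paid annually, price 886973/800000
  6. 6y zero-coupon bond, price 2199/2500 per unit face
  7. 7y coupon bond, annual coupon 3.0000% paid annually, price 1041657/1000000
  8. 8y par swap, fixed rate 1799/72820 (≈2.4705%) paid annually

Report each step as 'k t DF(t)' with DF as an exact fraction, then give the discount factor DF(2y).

step 1 [1y] swap r/1=109/4891: DF=(1 − 109/4891·(0))/(1+109/4891) = 4891/5000 ≈ 0.978200
step 2 [2y] swap r/1=415/19367: DF=(1 − 415/19367·(0.978200))/(1+415/19367) = 1917/2000 ≈ 0.958500
step 3 [3y] zero: DF = P = 9511/10000 ≈ 0.951100
step 4 [4y] swap r/1=304/19135: DF=(1 − 304/19135·(0.978200+0.958500+0.951100))/(1+304/19135) = 587/625 ≈ 0.939200
step 5 [5y] bond c/1=17/400: DF=(886973/800000 − 17/400·(0.978200+0.958500+0.951100+0.939200))/(1+17/400) = 363/400 ≈ 0.907500
step 6 [6y] zero: DF = P = 2199/2500 ≈ 0.879600
step 7 [7y] bond c/1=3/100: DF=(1041657/1000000 − 3/100·(0.978200+0.958500+0.951100+0.939200+0.907500+0.879600))/(1+3/100) = 4239/5000 ≈ 0.847800
step 8 [8y] swap r/1=1799/72820: DF=(1 − 1799/72820·(0.978200+0.958500+0.951100+0.939200+0.907500+0.879600+0.847800))/(1+1799/72820) = 8201/10000 ≈ 0.820100

1 1 4891/5000
2 2 1917/2000
3 3 9511/10000
4 4 587/625
5 5 363/400
6 6 2199/2500
7 7 4239/5000
8 8 8201/10000
DF(2y) = 1917/2000 ≈ 0.958500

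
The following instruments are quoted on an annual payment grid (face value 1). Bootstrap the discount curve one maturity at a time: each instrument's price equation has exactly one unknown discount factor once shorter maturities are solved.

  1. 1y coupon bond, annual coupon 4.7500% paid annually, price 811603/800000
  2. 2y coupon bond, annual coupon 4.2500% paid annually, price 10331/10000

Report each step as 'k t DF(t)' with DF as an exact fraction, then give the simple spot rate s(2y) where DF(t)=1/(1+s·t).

step 1 [1y] bond c/1=19/400: DF=(811603/800000 − 19/400·(0))/(1+19/400) = 1937/2000 ≈ 0.968500
step 2 [2y] bond c/1=17/400: DF=(10331/10000 − 17/400·(0.968500))/(1+17/400) = 1903/2000 ≈ 0.951500

1 1 1937/2000
2 2 1903/2000
s(2y) = (1/(1903/2000) − 1)/(2) = 97/3806 ≈ 2.5486%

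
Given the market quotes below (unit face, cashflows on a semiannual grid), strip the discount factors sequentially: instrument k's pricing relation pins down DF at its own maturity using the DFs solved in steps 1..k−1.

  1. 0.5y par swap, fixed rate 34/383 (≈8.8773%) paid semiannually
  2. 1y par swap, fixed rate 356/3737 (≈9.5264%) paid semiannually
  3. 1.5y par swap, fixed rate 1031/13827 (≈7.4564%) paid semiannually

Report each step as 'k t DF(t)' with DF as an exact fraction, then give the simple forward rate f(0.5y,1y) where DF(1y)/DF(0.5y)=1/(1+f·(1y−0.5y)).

1 1/2 383/400
2 1 911/1000
3 3/2 8969/10000
f(0.5y,1y) = ((383/400)/(911/1000) − 1)/(1/2) = 93/911 ≈ 10.2086%

step 1 [0.5y] swap r/2=17/383: DF=(1 − 17/383·(0))/(1+17/383) = 383/400 ≈ 0.957500
step 2 [1y] swap r/2=178/3737: DF=(1 − 178/3737·(0.957500))/(1+178/3737) = 911/1000 ≈ 0.911000
step 3 [1.5y] swap r/2=1031/27654: DF=(1 − 1031/27654·(0.957500+0.911000))/(1+1031/27654) = 8969/10000 ≈ 0.896900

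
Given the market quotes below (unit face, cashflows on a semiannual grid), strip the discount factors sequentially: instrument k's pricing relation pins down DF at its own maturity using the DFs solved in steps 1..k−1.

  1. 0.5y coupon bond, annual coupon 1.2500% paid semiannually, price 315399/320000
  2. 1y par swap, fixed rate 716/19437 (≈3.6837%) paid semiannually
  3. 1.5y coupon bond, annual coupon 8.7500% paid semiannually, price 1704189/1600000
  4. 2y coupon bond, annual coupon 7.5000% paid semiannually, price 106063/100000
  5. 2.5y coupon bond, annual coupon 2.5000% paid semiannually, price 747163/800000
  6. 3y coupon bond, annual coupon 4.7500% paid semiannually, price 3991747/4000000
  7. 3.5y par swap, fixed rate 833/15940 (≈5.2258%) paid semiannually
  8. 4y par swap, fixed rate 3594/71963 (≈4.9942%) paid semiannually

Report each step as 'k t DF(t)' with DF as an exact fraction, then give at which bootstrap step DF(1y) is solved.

1 1/2 1959/2000
2 1 4821/5000
3 3/2 939/1000
4 2 9181/10000
5 5/2 1751/2000
6 3 8663/10000
7 7/2 4167/5000
8 4 8203/10000
DF(1y) is solved at step 2

step 1 [0.5y] bond c/2=1/160: DF=(315399/320000 − 1/160·(0))/(1+1/160) = 1959/2000 ≈ 0.979500
step 2 [1y] swap r/2=358/19437: DF=(1 − 358/19437·(0.979500))/(1+358/19437) = 4821/5000 ≈ 0.964200
step 3 [1.5y] bond c/2=7/160: DF=(1704189/1600000 − 7/160·(0.979500+0.964200))/(1+7/160) = 939/1000 ≈ 0.939000
step 4 [2y] bond c/2=3/80: DF=(106063/100000 − 3/80·(0.979500+0.964200+0.939000))/(1+3/80) = 9181/10000 ≈ 0.918100
step 5 [2.5y] bond c/2=1/80: DF=(747163/800000 − 1/80·(0.979500+0.964200+0.939000+0.918100))/(1+1/80) = 1751/2000 ≈ 0.875500
step 6 [3y] bond c/2=19/800: DF=(3991747/4000000 − 19/800·(0.979500+0.964200+0.939000+0.918100+0.875500))/(1+19/800) = 8663/10000 ≈ 0.866300
step 7 [3.5y] swap r/2=833/31880: DF=(1 − 833/31880·(0.979500+0.964200+0.939000+0.918100+0.875500+0.866300))/(1+833/31880) = 4167/5000 ≈ 0.833400
step 8 [4y] swap r/2=1797/71963: DF=(1 − 1797/71963·(0.979500+0.964200+0.939000+0.918100+0.875500+0.866300+0.833400))/(1+1797/71963) = 8203/10000 ≈ 0.820300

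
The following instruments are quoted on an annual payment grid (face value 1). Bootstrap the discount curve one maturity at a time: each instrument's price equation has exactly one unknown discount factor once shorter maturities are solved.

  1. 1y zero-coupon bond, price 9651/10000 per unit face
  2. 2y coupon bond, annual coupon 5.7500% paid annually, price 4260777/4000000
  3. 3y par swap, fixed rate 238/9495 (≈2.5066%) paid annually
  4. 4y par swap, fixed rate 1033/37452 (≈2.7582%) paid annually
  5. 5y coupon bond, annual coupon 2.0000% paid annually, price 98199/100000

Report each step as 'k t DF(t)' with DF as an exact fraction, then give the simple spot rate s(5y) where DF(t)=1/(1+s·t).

1 1 9651/10000
2 2 2387/2500
3 3 4643/5000
4 4 8967/10000
5 5 8893/10000
s(5y) = (1/(8893/10000) − 1)/(5) = 1107/44465 ≈ 2.4896%

step 1 [1y] zero: DF = P = 9651/10000 ≈ 0.965100
step 2 [2y] bond c/1=23/400: DF=(4260777/4000000 − 23/400·(0.965100))/(1+23/400) = 2387/2500 ≈ 0.954800
step 3 [3y] swap r/1=238/9495: DF=(1 − 238/9495·(0.965100+0.954800))/(1+238/9495) = 4643/5000 ≈ 0.928600
step 4 [4y] swap r/1=1033/37452: DF=(1 − 1033/37452·(0.965100+0.954800+0.928600))/(1+1033/37452) = 8967/10000 ≈ 0.896700
step 5 [5y] bond c/1=1/50: DF=(98199/100000 − 1/50·(0.965100+0.954800+0.928600+0.896700))/(1+1/50) = 8893/10000 ≈ 0.889300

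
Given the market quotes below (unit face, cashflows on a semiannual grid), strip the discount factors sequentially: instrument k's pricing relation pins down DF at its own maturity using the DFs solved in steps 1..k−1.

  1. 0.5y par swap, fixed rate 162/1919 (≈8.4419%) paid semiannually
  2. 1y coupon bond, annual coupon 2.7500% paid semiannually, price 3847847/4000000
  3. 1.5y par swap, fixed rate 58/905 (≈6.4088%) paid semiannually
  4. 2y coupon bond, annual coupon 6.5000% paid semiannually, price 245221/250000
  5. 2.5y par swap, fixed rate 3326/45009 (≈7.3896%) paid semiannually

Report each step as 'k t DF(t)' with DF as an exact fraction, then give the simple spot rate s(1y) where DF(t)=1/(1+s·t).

step 1 [0.5y] swap r/2=81/1919: DF=(1 − 81/1919·(0))/(1+81/1919) = 1919/2000 ≈ 0.959500
step 2 [1y] bond c/2=11/800: DF=(3847847/4000000 − 11/800·(0.959500))/(1+11/800) = 9359/10000 ≈ 0.935900
step 3 [1.5y] swap r/2=29/905: DF=(1 − 29/905·(0.959500+0.935900))/(1+29/905) = 9101/10000 ≈ 0.910100
step 4 [2y] bond c/2=13/400: DF=(245221/250000 − 13/400·(0.959500+0.935900+0.910100))/(1+13/400) = 8617/10000 ≈ 0.861700
step 5 [2.5y] swap r/2=1663/45009: DF=(1 − 1663/45009·(0.959500+0.935900+0.910100+0.861700))/(1+1663/45009) = 8337/10000 ≈ 0.833700

1 1/2 1919/2000
2 1 9359/10000
3 3/2 9101/10000
4 2 8617/10000
5 5/2 8337/10000
s(1y) = (1/(9359/10000) − 1)/(1) = 641/9359 ≈ 6.8490%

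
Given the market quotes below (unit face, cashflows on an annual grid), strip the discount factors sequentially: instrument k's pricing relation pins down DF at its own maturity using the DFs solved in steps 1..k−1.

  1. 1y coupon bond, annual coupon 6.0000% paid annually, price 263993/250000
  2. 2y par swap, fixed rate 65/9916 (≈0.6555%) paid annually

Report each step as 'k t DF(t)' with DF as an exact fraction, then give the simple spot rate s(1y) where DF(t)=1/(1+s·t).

step 1 [1y] bond c/1=3/50: DF=(263993/250000 − 3/50·(0))/(1+3/50) = 4981/5000 ≈ 0.996200
step 2 [2y] swap r/1=65/9916: DF=(1 − 65/9916·(0.996200))/(1+65/9916) = 987/1000 ≈ 0.987000

1 1 4981/5000
2 2 987/1000
s(1y) = (1/(4981/5000) − 1)/(1) = 19/4981 ≈ 0.3814%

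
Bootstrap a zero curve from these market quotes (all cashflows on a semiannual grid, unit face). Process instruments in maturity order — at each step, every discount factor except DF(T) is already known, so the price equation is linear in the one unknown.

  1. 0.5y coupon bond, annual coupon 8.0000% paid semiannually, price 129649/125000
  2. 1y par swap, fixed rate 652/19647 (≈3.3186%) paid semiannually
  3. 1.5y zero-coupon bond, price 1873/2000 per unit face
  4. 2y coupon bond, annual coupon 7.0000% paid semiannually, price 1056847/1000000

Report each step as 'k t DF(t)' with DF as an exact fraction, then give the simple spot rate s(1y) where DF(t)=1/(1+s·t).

1 1/2 9973/10000
2 1 4837/5000
3 3/2 1873/2000
4 2 923/1000
s(1y) = (1/(4837/5000) − 1)/(1) = 163/4837 ≈ 3.3699%

step 1 [0.5y] bond c/2=1/25: DF=(129649/125000 − 1/25·(0))/(1+1/25) = 9973/10000 ≈ 0.997300
step 2 [1y] swap r/2=326/19647: DF=(1 − 326/19647·(0.997300))/(1+326/19647) = 4837/5000 ≈ 0.967400
step 3 [1.5y] zero: DF = P = 1873/2000 ≈ 0.936500
step 4 [2y] bond c/2=7/200: DF=(1056847/1000000 − 7/200·(0.997300+0.967400+0.936500))/(1+7/200) = 923/1000 ≈ 0.923000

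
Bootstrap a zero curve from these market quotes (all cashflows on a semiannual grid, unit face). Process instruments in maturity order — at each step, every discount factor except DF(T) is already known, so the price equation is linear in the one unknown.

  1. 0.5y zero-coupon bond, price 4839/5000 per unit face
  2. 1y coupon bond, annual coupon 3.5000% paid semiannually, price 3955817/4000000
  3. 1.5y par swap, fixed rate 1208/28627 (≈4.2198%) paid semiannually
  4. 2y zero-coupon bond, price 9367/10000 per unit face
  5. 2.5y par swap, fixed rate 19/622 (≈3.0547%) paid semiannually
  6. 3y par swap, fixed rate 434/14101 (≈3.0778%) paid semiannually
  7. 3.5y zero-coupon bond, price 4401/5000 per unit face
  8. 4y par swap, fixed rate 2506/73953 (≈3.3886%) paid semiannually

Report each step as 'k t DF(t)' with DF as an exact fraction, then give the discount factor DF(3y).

step 1 [0.5y] zero: DF = P = 4839/5000 ≈ 0.967800
step 2 [1y] bond c/2=7/400: DF=(3955817/4000000 − 7/400·(0.967800))/(1+7/400) = 9553/10000 ≈ 0.955300
step 3 [1.5y] swap r/2=604/28627: DF=(1 − 604/28627·(0.967800+0.955300))/(1+604/28627) = 2349/2500 ≈ 0.939600
step 4 [2y] zero: DF = P = 9367/10000 ≈ 0.936700
step 5 [2.5y] swap r/2=19/1244: DF=(1 − 19/1244·(0.967800+0.955300+0.939600+0.936700))/(1+19/1244) = 4639/5000 ≈ 0.927800
step 6 [3y] swap r/2=217/14101: DF=(1 − 217/14101·(0.967800+0.955300+0.939600+0.936700+0.927800))/(1+217/14101) = 2283/2500 ≈ 0.913200
step 7 [3.5y] zero: DF = P = 4401/5000 ≈ 0.880200
step 8 [4y] swap r/2=1253/73953: DF=(1 − 1253/73953·(0.967800+0.955300+0.939600+0.936700+0.927800+0.913200+0.880200))/(1+1253/73953) = 8747/10000 ≈ 0.874700

1 1/2 4839/5000
2 1 9553/10000
3 3/2 2349/2500
4 2 9367/10000
5 5/2 4639/5000
6 3 2283/2500
7 7/2 4401/5000
8 4 8747/10000
DF(3y) = 2283/2500 ≈ 0.913200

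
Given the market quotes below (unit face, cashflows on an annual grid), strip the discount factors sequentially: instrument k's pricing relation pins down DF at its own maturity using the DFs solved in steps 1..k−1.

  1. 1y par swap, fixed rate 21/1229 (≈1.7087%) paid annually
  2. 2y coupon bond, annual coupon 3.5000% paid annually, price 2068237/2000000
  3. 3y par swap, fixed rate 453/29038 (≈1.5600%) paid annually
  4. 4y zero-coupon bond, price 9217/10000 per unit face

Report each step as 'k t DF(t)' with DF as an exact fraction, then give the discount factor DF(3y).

step 1 [1y] swap r/1=21/1229: DF=(1 − 21/1229·(0))/(1+21/1229) = 1229/1250 ≈ 0.983200
step 2 [2y] bond c/1=7/200: DF=(2068237/2000000 − 7/200·(0.983200))/(1+7/200) = 9659/10000 ≈ 0.965900
step 3 [3y] swap r/1=453/29038: DF=(1 − 453/29038·(0.983200+0.965900))/(1+453/29038) = 9547/10000 ≈ 0.954700
step 4 [4y] zero: DF = P = 9217/10000 ≈ 0.921700

1 1 1229/1250
2 2 9659/10000
3 3 9547/10000
4 4 9217/10000
DF(3y) = 9547/10000 ≈ 0.954700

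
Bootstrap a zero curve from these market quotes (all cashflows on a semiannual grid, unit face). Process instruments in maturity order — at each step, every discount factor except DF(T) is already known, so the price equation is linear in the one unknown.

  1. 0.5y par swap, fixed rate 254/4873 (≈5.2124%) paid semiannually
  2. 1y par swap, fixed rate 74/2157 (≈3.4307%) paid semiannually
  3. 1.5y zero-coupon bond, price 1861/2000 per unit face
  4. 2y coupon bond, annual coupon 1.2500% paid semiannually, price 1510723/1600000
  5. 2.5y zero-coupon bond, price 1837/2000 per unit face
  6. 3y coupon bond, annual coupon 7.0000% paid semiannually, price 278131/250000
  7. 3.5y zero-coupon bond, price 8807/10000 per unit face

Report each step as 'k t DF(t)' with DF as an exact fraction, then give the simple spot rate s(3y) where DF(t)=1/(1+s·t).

1 1/2 4873/5000
2 1 9667/10000
3 3/2 1861/2000
4 2 1841/2000
5 5/2 1837/2000
6 3 2289/2500
7 7/2 8807/10000
s(3y) = (1/(2289/2500) − 1)/(3) = 211/6867 ≈ 3.0727%

step 1 [0.5y] swap r/2=127/4873: DF=(1 − 127/4873·(0))/(1+127/4873) = 4873/5000 ≈ 0.974600
step 2 [1y] swap r/2=37/2157: DF=(1 − 37/2157·(0.974600))/(1+37/2157) = 9667/10000 ≈ 0.966700
step 3 [1.5y] zero: DF = P = 1861/2000 ≈ 0.930500
step 4 [2y] bond c/2=1/160: DF=(1510723/1600000 − 1/160·(0.974600+0.966700+0.930500))/(1+1/160) = 1841/2000 ≈ 0.920500
step 5 [2.5y] zero: DF = P = 1837/2000 ≈ 0.918500
step 6 [3y] bond c/2=7/200: DF=(278131/250000 − 7/200·(0.974600+0.966700+0.930500+0.920500+0.918500))/(1+7/200) = 2289/2500 ≈ 0.915600
step 7 [3.5y] zero: DF = P = 8807/10000 ≈ 0.880700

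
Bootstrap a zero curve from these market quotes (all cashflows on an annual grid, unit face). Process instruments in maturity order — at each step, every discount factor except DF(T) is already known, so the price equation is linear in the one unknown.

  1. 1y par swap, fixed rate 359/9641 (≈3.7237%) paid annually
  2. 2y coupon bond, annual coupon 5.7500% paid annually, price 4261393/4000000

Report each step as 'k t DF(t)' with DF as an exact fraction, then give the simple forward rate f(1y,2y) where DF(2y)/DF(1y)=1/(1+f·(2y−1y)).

step 1 [1y] swap r/1=359/9641: DF=(1 − 359/9641·(0))/(1+359/9641) = 9641/10000 ≈ 0.964100
step 2 [2y] bond c/1=23/400: DF=(4261393/4000000 − 23/400·(0.964100))/(1+23/400) = 191/200 ≈ 0.955000

1 1 9641/10000
2 2 191/200
f(1y,2y) = ((9641/10000)/(191/200) − 1)/(1) = 91/9550 ≈ 0.9529%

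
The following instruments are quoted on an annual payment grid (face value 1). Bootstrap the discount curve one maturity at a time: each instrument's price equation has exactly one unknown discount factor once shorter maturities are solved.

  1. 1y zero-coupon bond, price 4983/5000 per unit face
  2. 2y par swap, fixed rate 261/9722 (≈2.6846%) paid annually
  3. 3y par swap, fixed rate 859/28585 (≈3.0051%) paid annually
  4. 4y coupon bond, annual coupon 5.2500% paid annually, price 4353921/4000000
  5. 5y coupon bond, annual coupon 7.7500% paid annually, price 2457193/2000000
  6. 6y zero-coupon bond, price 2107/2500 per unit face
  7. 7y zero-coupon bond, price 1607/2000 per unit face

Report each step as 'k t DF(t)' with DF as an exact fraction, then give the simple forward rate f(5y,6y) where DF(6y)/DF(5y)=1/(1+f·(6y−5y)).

step 1 [1y] zero: DF = P = 4983/5000 ≈ 0.996600
step 2 [2y] swap r/1=261/9722: DF=(1 − 261/9722·(0.996600))/(1+261/9722) = 4739/5000 ≈ 0.947800
step 3 [3y] swap r/1=859/28585: DF=(1 − 859/28585·(0.996600+0.947800))/(1+859/28585) = 9141/10000 ≈ 0.914100
step 4 [4y] bond c/1=21/400: DF=(4353921/4000000 − 21/400·(0.996600+0.947800+0.914100))/(1+21/400) = 2229/2500 ≈ 0.891600
step 5 [5y] bond c/1=31/400: DF=(2457193/2000000 − 31/400·(0.996600+0.947800+0.914100+0.891600))/(1+31/400) = 1741/2000 ≈ 0.870500
step 6 [6y] zero: DF = P = 2107/2500 ≈ 0.842800
step 7 [7y] zero: DF = P = 1607/2000 ≈ 0.803500

1 1 4983/5000
2 2 4739/5000
3 3 9141/10000
4 4 2229/2500
5 5 1741/2000
6 6 2107/2500
7 7 1607/2000
f(5y,6y) = ((1741/2000)/(2107/2500) − 1)/(1) = 277/8428 ≈ 3.2867%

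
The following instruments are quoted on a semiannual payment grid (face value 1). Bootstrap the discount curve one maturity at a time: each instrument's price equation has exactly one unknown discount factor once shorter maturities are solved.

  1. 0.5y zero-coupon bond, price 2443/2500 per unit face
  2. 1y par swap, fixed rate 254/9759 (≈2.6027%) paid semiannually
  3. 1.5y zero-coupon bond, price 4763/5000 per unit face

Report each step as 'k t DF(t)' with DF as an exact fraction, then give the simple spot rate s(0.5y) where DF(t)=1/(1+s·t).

step 1 [0.5y] zero: DF = P = 2443/2500 ≈ 0.977200
step 2 [1y] swap r/2=127/9759: DF=(1 − 127/9759·(0.977200))/(1+127/9759) = 4873/5000 ≈ 0.974600
step 3 [1.5y] zero: DF = P = 4763/5000 ≈ 0.952600

1 1/2 2443/2500
2 1 4873/5000
3 3/2 4763/5000
s(0.5y) = (1/(2443/2500) − 1)/(1/2) = 114/2443 ≈ 4.6664%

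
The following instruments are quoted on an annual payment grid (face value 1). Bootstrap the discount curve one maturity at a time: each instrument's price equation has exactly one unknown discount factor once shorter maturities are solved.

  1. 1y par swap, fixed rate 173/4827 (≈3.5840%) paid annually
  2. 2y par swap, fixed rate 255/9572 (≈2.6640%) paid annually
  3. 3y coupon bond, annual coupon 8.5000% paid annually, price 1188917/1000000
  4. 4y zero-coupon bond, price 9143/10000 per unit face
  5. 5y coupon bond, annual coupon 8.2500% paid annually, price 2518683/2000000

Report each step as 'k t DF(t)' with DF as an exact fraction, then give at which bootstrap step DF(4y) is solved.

1 1 4827/5000
2 2 949/1000
3 3 4729/5000
4 4 9143/10000
5 5 8757/10000
DF(4y) is solved at step 4

step 1 [1y] swap r/1=173/4827: DF=(1 − 173/4827·(0))/(1+173/4827) = 4827/5000 ≈ 0.965400
step 2 [2y] swap r/1=255/9572: DF=(1 − 255/9572·(0.965400))/(1+255/9572) = 949/1000 ≈ 0.949000
step 3 [3y] bond c/1=17/200: DF=(1188917/1000000 − 17/200·(0.965400+0.949000))/(1+17/200) = 4729/5000 ≈ 0.945800
step 4 [4y] zero: DF = P = 9143/10000 ≈ 0.914300
step 5 [5y] bond c/1=33/400: DF=(2518683/2000000 − 33/400·(0.965400+0.949000+0.945800+0.914300))/(1+33/400) = 8757/10000 ≈ 0.875700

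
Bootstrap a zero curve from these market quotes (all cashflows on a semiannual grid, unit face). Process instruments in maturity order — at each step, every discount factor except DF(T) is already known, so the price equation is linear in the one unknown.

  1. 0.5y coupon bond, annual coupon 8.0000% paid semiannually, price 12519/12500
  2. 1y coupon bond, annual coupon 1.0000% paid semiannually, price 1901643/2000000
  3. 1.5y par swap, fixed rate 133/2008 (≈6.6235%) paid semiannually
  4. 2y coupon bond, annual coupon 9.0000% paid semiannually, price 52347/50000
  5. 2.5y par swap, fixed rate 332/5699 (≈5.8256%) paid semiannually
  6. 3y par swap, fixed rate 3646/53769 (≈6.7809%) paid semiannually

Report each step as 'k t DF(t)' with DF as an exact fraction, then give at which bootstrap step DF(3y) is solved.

step 1 [0.5y] bond c/2=1/25: DF=(12519/12500 − 1/25·(0))/(1+1/25) = 963/1000 ≈ 0.963000
step 2 [1y] bond c/2=1/200: DF=(1901643/2000000 − 1/200·(0.963000))/(1+1/200) = 9413/10000 ≈ 0.941300
step 3 [1.5y] swap r/2=133/4016: DF=(1 − 133/4016·(0.963000+0.941300))/(1+133/4016) = 9069/10000 ≈ 0.906900
step 4 [2y] bond c/2=9/200: DF=(52347/50000 − 9/200·(0.963000+0.941300+0.906900))/(1+9/200) = 1101/1250 ≈ 0.880800
step 5 [2.5y] swap r/2=166/5699: DF=(1 − 166/5699·(0.963000+0.941300+0.906900+0.880800))/(1+166/5699) = 542/625 ≈ 0.867200
step 6 [3y] swap r/2=1823/53769: DF=(1 − 1823/53769·(0.963000+0.941300+0.906900+0.880800+0.867200))/(1+1823/53769) = 8177/10000 ≈ 0.817700

1 1/2 963/1000
2 1 9413/10000
3 3/2 9069/10000
4 2 1101/1250
5 5/2 542/625
6 3 8177/10000
DF(3y) is solved at step 6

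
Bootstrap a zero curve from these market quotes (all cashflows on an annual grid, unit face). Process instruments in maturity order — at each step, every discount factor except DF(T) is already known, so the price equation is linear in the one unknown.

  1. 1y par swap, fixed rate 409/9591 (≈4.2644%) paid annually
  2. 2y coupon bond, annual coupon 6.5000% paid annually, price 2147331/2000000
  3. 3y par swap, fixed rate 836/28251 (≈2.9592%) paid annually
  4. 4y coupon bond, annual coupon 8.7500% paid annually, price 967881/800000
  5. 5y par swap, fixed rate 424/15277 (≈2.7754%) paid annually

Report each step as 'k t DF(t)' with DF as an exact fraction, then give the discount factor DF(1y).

step 1 [1y] swap r/1=409/9591: DF=(1 − 409/9591·(0))/(1+409/9591) = 9591/10000 ≈ 0.959100
step 2 [2y] bond c/1=13/200: DF=(2147331/2000000 − 13/200·(0.959100))/(1+13/200) = 1187/1250 ≈ 0.949600
step 3 [3y] swap r/1=836/28251: DF=(1 − 836/28251·(0.959100+0.949600))/(1+836/28251) = 2291/2500 ≈ 0.916400
step 4 [4y] bond c/1=7/80: DF=(967881/800000 − 7/80·(0.959100+0.949600+0.916400))/(1+7/80) = 2213/2500 ≈ 0.885200
step 5 [5y] swap r/1=424/15277: DF=(1 − 424/15277·(0.959100+0.949600+0.916400+0.885200))/(1+424/15277) = 1091/1250 ≈ 0.872800

1 1 9591/10000
2 2 1187/1250
3 3 2291/2500
4 4 2213/2500
5 5 1091/1250
DF(1y) = 9591/10000 ≈ 0.959100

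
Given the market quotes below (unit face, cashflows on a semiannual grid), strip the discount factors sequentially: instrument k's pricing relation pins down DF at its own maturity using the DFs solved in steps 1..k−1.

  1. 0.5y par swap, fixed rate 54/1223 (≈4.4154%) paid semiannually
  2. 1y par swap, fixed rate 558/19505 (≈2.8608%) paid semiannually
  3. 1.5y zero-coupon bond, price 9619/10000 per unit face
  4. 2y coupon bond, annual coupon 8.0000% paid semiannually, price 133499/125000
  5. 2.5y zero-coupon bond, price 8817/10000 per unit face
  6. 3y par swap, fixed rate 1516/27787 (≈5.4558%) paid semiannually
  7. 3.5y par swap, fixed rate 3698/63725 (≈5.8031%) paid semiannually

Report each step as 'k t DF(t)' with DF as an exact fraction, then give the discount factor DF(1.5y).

1 1/2 1223/1250
2 1 9721/10000
3 3/2 9619/10000
4 2 9149/10000
5 5/2 8817/10000
6 3 2121/2500
7 7/2 8151/10000
DF(1.5y) = 9619/10000 ≈ 0.961900

step 1 [0.5y] swap r/2=27/1223: DF=(1 − 27/1223·(0))/(1+27/1223) = 1223/1250 ≈ 0.978400
step 2 [1y] swap r/2=279/19505: DF=(1 − 279/19505·(0.978400))/(1+279/19505) = 9721/10000 ≈ 0.972100
step 3 [1.5y] zero: DF = P = 9619/10000 ≈ 0.961900
step 4 [2y] bond c/2=1/25: DF=(133499/125000 − 1/25·(0.978400+0.972100+0.961900))/(1+1/25) = 9149/10000 ≈ 0.914900
step 5 [2.5y] zero: DF = P = 8817/10000 ≈ 0.881700
step 6 [3y] swap r/2=758/27787: DF=(1 − 758/27787·(0.978400+0.972100+0.961900+0.914900+0.881700))/(1+758/27787) = 2121/2500 ≈ 0.848400
step 7 [3.5y] swap r/2=1849/63725: DF=(1 − 1849/63725·(0.978400+0.972100+0.961900+0.914900+0.881700+0.848400))/(1+1849/63725) = 8151/10000 ≈ 0.815100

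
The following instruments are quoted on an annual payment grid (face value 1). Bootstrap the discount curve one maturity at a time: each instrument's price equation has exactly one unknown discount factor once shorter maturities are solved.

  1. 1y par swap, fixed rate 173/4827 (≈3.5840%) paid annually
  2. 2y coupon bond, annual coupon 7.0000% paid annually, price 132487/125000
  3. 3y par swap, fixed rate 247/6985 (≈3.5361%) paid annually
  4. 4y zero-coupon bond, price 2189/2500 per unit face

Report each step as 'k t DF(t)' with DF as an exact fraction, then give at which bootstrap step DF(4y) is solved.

1 1 4827/5000
2 2 4637/5000
3 3 2253/2500
4 4 2189/2500
DF(4y) is solved at step 4

step 1 [1y] swap r/1=173/4827: DF=(1 − 173/4827·(0))/(1+173/4827) = 4827/5000 ≈ 0.965400
step 2 [2y] bond c/1=7/100: DF=(132487/125000 − 7/100·(0.965400))/(1+7/100) = 4637/5000 ≈ 0.927400
step 3 [3y] swap r/1=247/6985: DF=(1 − 247/6985·(0.965400+0.927400))/(1+247/6985) = 2253/2500 ≈ 0.901200
step 4 [4y] zero: DF = P = 2189/2500 ≈ 0.875600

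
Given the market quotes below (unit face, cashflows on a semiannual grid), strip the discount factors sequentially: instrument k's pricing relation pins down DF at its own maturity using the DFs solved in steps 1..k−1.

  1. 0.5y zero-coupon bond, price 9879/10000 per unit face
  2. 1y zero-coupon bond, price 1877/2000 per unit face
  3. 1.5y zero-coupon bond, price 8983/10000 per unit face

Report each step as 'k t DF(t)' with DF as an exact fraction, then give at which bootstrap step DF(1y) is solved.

1 1/2 9879/10000
2 1 1877/2000
3 3/2 8983/10000
DF(1y) is solved at step 2

step 1 [0.5y] zero: DF = P = 9879/10000 ≈ 0.987900
step 2 [1y] zero: DF = P = 1877/2000 ≈ 0.938500
step 3 [1.5y] zero: DF = P = 8983/10000 ≈ 0.898300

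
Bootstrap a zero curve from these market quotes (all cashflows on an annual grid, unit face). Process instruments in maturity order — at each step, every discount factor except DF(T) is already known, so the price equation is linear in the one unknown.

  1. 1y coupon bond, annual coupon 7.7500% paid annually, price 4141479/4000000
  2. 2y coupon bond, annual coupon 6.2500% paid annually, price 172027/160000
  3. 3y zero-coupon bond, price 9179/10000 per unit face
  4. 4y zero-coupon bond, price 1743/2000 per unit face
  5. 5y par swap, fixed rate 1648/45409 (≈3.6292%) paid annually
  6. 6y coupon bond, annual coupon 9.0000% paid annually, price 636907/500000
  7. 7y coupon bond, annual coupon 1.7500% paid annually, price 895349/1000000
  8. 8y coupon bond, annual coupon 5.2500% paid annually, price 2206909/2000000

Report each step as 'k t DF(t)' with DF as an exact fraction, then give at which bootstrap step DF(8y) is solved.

step 1 [1y] bond c/1=31/400: DF=(4141479/4000000 − 31/400·(0))/(1+31/400) = 9609/10000 ≈ 0.960900
step 2 [2y] bond c/1=1/16: DF=(172027/160000 − 1/16·(0.960900))/(1+1/16) = 4777/5000 ≈ 0.955400
step 3 [3y] zero: DF = P = 9179/10000 ≈ 0.917900
step 4 [4y] zero: DF = P = 1743/2000 ≈ 0.871500
step 5 [5y] swap r/1=1648/45409: DF=(1 − 1648/45409·(0.960900+0.955400+0.917900+0.871500))/(1+1648/45409) = 522/625 ≈ 0.835200
step 6 [6y] bond c/1=9/100: DF=(636907/500000 − 9/100·(0.960900+0.955400+0.917900+0.871500+0.835200))/(1+9/100) = 7937/10000 ≈ 0.793700
step 7 [7y] bond c/1=7/400: DF=(895349/1000000 − 7/400·(0.960900+0.955400+0.917900+0.871500+0.835200+0.793700))/(1+7/400) = 3941/5000 ≈ 0.788200
step 8 [8y] bond c/1=21/400: DF=(2206909/2000000 − 21/400·(0.960900+0.955400+0.917900+0.871500+0.835200+0.793700+0.788200))/(1+21/400) = 743/1000 ≈ 0.743000

1 1 9609/10000
2 2 4777/5000
3 3 9179/10000
4 4 1743/2000
5 5 522/625
6 6 7937/10000
7 7 3941/5000
8 8 743/1000
DF(8y) is solved at step 8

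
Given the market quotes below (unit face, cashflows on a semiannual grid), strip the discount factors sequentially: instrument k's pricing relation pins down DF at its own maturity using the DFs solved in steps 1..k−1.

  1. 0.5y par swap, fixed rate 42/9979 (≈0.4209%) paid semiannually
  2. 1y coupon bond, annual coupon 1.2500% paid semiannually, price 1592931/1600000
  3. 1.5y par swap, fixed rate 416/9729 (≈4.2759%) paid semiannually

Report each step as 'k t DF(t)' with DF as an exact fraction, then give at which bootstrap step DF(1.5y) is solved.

1 1/2 9979/10000
2 1 1229/1250
3 3/2 586/625
DF(1.5y) is solved at step 3

step 1 [0.5y] swap r/2=21/9979: DF=(1 − 21/9979·(0))/(1+21/9979) = 9979/10000 ≈ 0.997900
step 2 [1y] bond c/2=1/160: DF=(1592931/1600000 − 1/160·(0.997900))/(1+1/160) = 1229/1250 ≈ 0.983200
step 3 [1.5y] swap r/2=208/9729: DF=(1 − 208/9729·(0.997900+0.983200))/(1+208/9729) = 586/625 ≈ 0.937600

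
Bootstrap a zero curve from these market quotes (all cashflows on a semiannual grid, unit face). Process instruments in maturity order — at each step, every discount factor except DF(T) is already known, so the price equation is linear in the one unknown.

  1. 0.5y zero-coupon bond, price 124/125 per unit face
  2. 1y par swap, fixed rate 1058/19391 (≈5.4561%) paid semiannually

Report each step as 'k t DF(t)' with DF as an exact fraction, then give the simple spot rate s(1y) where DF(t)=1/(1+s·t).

1 1/2 124/125
2 1 9471/10000
s(1y) = (1/(9471/10000) − 1)/(1) = 529/9471 ≈ 5.5855%

step 1 [0.5y] zero: DF = P = 124/125 ≈ 0.992000
step 2 [1y] swap r/2=529/19391: DF=(1 − 529/19391·(0.992000))/(1+529/19391) = 9471/10000 ≈ 0.947100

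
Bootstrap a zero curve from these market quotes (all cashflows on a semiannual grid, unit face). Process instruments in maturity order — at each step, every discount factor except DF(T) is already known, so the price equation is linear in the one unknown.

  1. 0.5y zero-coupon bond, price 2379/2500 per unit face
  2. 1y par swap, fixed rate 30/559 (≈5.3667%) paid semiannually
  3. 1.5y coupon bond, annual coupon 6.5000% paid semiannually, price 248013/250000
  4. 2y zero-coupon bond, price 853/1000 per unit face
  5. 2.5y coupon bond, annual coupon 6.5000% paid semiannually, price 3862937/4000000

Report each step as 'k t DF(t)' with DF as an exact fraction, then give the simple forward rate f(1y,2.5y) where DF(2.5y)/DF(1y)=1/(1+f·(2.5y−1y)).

1 1/2 2379/2500
2 1 949/1000
3 3/2 901/1000
4 2 853/1000
5 5/2 8203/10000
f(1y,2.5y) = ((949/1000)/(8203/10000) − 1)/(3/2) = 66/631 ≈ 10.4596%

step 1 [0.5y] zero: DF = P = 2379/2500 ≈ 0.951600
step 2 [1y] swap r/2=15/559: DF=(1 − 15/559·(0.951600))/(1+15/559) = 949/1000 ≈ 0.949000
step 3 [1.5y] bond c/2=13/400: DF=(248013/250000 − 13/400·(0.951600+0.949000))/(1+13/400) = 901/1000 ≈ 0.901000
step 4 [2y] zero: DF = P = 853/1000 ≈ 0.853000
step 5 [2.5y] bond c/2=13/400: DF=(3862937/4000000 − 13/400·(0.951600+0.949000+0.901000+0.853000))/(1+13/400) = 8203/10000 ≈ 0.820300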